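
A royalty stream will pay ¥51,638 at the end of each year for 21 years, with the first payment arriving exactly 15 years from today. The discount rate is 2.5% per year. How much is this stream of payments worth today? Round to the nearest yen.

Ordinary annuity of 21 payments, first payment at period 15.
Periodic rate r = 0.025 per year.
The ordinary-annuity PV formula values the stream one period before the first payment (period 14); discount that back 14 periods:
PV₀ = 51,638 × [1 − (1+r)^−21] / r × (1+r)^−14 = ¥591,474

¥591,474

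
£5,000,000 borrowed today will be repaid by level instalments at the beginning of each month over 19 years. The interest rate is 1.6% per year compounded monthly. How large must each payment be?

Level annuity due; solve PV = PMT × [(1 − (1+r)^−n)/r] × (1+r) for PMT.
Periodic rate r = 0.016/12 per month; n is counted in months.
With n = 228: PMT = 5,000,000 / ([(1 − (1+r)^−n)/r] × (1+r)) = £25,412.41

£25,412.41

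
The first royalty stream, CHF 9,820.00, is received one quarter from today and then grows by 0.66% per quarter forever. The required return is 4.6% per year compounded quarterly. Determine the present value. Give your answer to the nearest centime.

Periodic rate r = 0.046/4 per quarter.
Growing perpetuity (Gordon): PV = PMT₁ / (r − g) = 9,820 / (r − 0.0066) = CHF 2,004,081.63.

CHF 2,004,081.63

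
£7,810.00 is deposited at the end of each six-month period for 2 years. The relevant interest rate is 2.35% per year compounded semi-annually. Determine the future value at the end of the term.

This is an ordinary annuity: 4 deposits of £7,810.00 at the end of each six-month period.
Periodic rate r = 0.0235/2 per half-year; n is counted in half-years.
FV = PMT × [((1+r)^n − 1)/r] = 7,810 × [(1+r)^4 − 1] / r = £31,794.93

£31,794.93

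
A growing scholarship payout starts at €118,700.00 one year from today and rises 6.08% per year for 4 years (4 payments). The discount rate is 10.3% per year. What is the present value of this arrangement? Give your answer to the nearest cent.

Periodic rate r = 0.103 per year.
Growing ordinary annuity: PV = PMT₁ × [1 − ((1+g)/(1+r))^n] / (r − g) = 118,700 × [1 − ((1+0.0608)/(1+r))^4] / (r − 0.0608) = €406,382.67.

€406,382.67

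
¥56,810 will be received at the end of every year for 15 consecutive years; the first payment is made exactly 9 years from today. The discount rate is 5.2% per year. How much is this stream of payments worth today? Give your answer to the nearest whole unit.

¥387,820

Ordinary annuity of 15 payments, first payment at period 9.
Periodic rate r = 0.052 per year.
The ordinary-annuity PV formula values the stream one period before the first payment (period 8); discount that back 8 periods:
PV₀ = 56,810 × [1 − (1+r)^−15] / r × (1+r)^−8 = ¥387,820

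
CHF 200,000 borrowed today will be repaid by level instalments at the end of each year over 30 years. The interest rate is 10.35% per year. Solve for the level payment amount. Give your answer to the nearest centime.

Level ordinary annuity; solve PV = PMT × [(1 − (1+r)^−n)/r] for PMT.
Periodic rate r = 0.1035 per year.
With n = 30: PMT = 200,000 / ([(1 − (1+r)^−n)/r]) = CHF 21,837.72

CHF 21,837.72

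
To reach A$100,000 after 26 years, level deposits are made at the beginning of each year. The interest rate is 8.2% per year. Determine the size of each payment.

Level annuity due; solve FV = PMT × [((1+r)^n − 1)/r] × (1+r) for PMT.
Periodic rate r = 0.082 per year.
With n = 26: PMT = 100,000 / ([((1+r)^n − 1)/r] × (1+r)) = A$1,120.95

A$1,120.95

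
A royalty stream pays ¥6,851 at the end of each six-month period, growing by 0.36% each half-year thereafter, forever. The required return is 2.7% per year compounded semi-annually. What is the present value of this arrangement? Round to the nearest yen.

¥692,020

Periodic rate r = 0.027/2 per half-year.
Growing perpetuity (Gordon): PV = PMT₁ / (r − g) = 6,851 / (r − 0.0036) = ¥692,020.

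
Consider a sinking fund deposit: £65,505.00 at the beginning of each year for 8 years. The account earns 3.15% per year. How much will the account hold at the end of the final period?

£604,048.72

This is an annuity due: 8 deposits of £65,505.00 at the beginning of each year.
Periodic rate r = 0.0315 per year.
FV = PMT × [((1+r)^n − 1)/r] × (1+r) = 65,505 × [(1+r)^8 − 1] / r × (1+r) = £604,048.72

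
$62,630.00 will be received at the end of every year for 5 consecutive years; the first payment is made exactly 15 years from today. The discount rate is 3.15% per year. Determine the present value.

Ordinary annuity of 5 payments, first payment at period 15.
Periodic rate r = 0.0315 per year.
The ordinary-annuity PV formula values the stream one period before the first payment (period 14); discount that back 14 periods:
PV₀ = 62,630 × [1 − (1+r)^−5] / r × (1+r)^−14 = $185,009.11

$185,009.11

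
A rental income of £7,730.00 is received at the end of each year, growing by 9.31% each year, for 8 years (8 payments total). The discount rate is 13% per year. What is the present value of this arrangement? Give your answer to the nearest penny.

Periodic rate r = 0.13 per year.
Growing ordinary annuity: PV = PMT₁ × [1 − ((1+g)/(1+r))^n] / (r − g) = 7,730 × [1 − ((1+0.0931)/(1+r))^8] / (r − 0.0931) = £48,863.20.

£48,863.20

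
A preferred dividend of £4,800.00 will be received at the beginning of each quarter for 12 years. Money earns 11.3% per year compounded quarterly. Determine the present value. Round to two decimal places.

This is an annuity due: 48 payments of £4,800.00 at the beginning of each quarter.
Periodic rate r = 0.113/4 per quarter; n is counted in quarters.
PV = PMT × [(1 − (1+r)^−n)/r] × (1+r) = 4,800 × [1 − (1+r)^−48] / r × (1+r) = £128,835.77

£128,835.77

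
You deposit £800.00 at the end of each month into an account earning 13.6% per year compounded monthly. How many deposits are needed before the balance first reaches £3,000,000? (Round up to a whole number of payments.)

Periodic rate r = 0.136/12 per month; n is counted in months.
Ordinary annuity FV: 3,000,000 = 800 × [((1+r)^n − 1)/r].
(1+r)^n = 1 + 3,000,000 × r / 800, so n = ln(1 + 3,000,000·r/800) / ln(1+r) = 334.77.
Round up to a whole number of payments: n = 335.

335 payments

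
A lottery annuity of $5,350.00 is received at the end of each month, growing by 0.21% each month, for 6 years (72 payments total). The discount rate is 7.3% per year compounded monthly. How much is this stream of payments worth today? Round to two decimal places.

Periodic rate r = 0.073/12 per month; n is counted in months.
Growing ordinary annuity: PV = PMT₁ × [1 − ((1+g)/(1+r))^n] / (r − g) = 5,350 × [1 − ((1+0.0021)/(1+r))^72] / (r − 0.0021) = $333,706.52.

$333,706.52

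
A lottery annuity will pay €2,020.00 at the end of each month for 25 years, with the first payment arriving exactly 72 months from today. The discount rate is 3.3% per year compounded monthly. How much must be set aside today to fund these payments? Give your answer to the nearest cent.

Ordinary annuity of 300 payments, first payment at period 72.
Periodic rate r = 0.033/12 per month; n is counted in months.
The ordinary-annuity PV formula values the stream one period before the first payment (period 71); discount that back 71 periods:
PV₀ = 2,020 × [1 − (1+r)^−300] / r × (1+r)^−71 = €339,242.10

€339,242.10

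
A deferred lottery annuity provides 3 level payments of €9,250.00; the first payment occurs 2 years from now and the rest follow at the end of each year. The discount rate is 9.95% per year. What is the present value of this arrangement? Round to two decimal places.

€20,940.10

Ordinary annuity of 3 payments, first payment at period 2.
Periodic rate r = 0.0995 per year.
The ordinary-annuity PV formula values the stream one period before the first payment (period 1); discount that back 1 periods:
PV₀ = 9,250 × [1 − (1+r)^−3] / r × (1+r)^−1 = €20,940.10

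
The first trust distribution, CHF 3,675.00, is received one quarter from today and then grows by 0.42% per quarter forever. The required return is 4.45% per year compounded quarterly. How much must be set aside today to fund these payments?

Periodic rate r = 0.0445/4 per quarter.
Growing perpetuity (Gordon): PV = PMT₁ / (r − g) = 3,675 / (r − 0.0042) = CHF 530,685.92.

CHF 530,685.92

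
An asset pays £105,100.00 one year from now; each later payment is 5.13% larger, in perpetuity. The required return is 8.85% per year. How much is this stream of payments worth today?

£2,825,268.82

Periodic rate r = 0.0885 per year.
Growing perpetuity (Gordon): PV = PMT₁ / (r − g) = 105,100 / (r − 0.0513) = £2,825,268.82.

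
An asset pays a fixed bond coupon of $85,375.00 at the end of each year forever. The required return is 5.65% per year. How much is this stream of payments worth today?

Periodic rate r = 0.0565 per year.
Level perpetuity: PV = PMT / r = 85,375 / (0.0565) = $1,511,061.95.

$1,511,061.95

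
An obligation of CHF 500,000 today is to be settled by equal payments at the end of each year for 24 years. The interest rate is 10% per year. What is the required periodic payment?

Level ordinary annuity; solve PV = PMT × [(1 − (1+r)^−n)/r] for PMT.
Periodic rate r = 0.1 per year.
With n = 24: PMT = 500,000 / ([(1 − (1+r)^−n)/r]) = CHF 55,649.89

CHF 55,649.89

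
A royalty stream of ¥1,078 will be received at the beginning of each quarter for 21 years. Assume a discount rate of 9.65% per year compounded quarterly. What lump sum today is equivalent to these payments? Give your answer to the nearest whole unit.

¥39,584

This is an annuity due: 84 payments of ¥1,078 at the beginning of each quarter.
Periodic rate r = 0.0965/4 per quarter; n is counted in quarters.
PV = PMT × [(1 − (1+r)^−n)/r] × (1+r) = 1,078 × [1 − (1+r)^−84] / r × (1+r) = ¥39,584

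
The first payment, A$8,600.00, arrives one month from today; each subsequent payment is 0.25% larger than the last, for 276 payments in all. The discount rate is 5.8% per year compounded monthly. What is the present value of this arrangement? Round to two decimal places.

Periodic rate r = 0.058/12 per month; n is counted in months.
Growing ordinary annuity: PV = PMT₁ × [1 − ((1+g)/(1+r))^n] / (r − g) = 8,600 × [1 − ((1+0.0025)/(1+r))^276] / (r − 0.0025) = A$1,745,464.42.

A$1,745,464.42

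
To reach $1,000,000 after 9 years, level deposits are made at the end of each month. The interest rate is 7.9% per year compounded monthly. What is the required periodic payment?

$6,383.61

Level ordinary annuity; solve FV = PMT × [((1+r)^n − 1)/r] for PMT.
Periodic rate r = 0.079/12 per month; n is counted in months.
With n = 108: PMT = 1,000,000 / ([((1+r)^n − 1)/r]) = $6,383.61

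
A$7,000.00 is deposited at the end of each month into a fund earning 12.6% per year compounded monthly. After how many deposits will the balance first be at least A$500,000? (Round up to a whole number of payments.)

Periodic rate r = 0.126/12 per month; n is counted in months.
Ordinary annuity FV: 500,000 = 7,000 × [((1+r)^n − 1)/r].
(1+r)^n = 1 + 500,000 × r / 7,000, so n = ln(1 + 500,000·r/7,000) / ln(1+r) = 53.58.
Round up to a whole number of payments: n = 54.

54 payments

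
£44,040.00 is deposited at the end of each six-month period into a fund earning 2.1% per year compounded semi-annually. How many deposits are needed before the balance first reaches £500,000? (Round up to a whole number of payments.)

11 payments

Periodic rate r = 0.021/2 per half-year; n is counted in half-years.
Ordinary annuity FV: 500,000 = 44,040 × [((1+r)^n − 1)/r].
(1+r)^n = 1 + 500,000 × r / 44,040, so n = ln(1 + 500,000·r/44,040) / ln(1+r) = 10.78.
Round up to a whole number of payments: n = 11.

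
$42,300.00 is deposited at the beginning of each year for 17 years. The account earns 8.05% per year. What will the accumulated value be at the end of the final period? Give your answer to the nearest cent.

This is an annuity due: 17 deposits of $42,300.00 at the beginning of each year.
Periodic rate r = 0.0805 per year.
FV = PMT × [((1+r)^n − 1)/r] × (1+r) = 42,300 × [(1+r)^17 − 1] / r × (1+r) = $1,549,573.02

$1,549,573.02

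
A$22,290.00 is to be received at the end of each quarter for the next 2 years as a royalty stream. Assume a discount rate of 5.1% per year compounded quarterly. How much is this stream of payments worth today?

A$168,508.92

This is an ordinary annuity: 8 payments of A$22,290.00 at the end of each quarter.
Periodic rate r = 0.051/4 per quarter; n is counted in quarters.
PV = PMT × [(1 − (1+r)^−n)/r] = 22,290 × [1 − (1+r)^−8] / r = A$168,508.92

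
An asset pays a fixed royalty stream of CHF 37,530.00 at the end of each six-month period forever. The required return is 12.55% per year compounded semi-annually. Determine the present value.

CHF 598,087.65

Periodic rate r = 0.1255/2 per half-year.
Level perpetuity: PV = PMT / r = 37,530 / (0.1255/2) = CHF 598,087.65.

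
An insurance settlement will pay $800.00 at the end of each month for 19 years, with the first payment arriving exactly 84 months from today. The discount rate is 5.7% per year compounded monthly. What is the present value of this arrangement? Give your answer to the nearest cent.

Ordinary annuity of 228 payments, first payment at period 84.
Periodic rate r = 0.057/12 per month; n is counted in months.
The ordinary-annuity PV formula values the stream one period before the first payment (period 83); discount that back 83 periods:
PV₀ = 800 × [1 − (1+r)^−228] / r × (1+r)^−83 = $75,073.82

$75,073.82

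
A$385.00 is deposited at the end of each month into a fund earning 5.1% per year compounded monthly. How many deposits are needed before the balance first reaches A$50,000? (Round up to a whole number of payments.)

104 payments

Periodic rate r = 0.051/12 per month; n is counted in months.
Ordinary annuity FV: 50,000 = 385 × [((1+r)^n − 1)/r].
(1+r)^n = 1 + 50,000 × r / 385, so n = ln(1 + 50,000·r/385) / ln(1+r) = 103.63.
Round up to a whole number of payments: n = 104.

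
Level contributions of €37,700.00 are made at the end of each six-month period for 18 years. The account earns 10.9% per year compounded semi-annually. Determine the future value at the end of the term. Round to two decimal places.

This is an ordinary annuity: 36 deposits of €37,700.00 at the end of each six-month period.
Periodic rate r = 0.109/2 per half-year; n is counted in half-years.
FV = PMT × [((1+r)^n − 1)/r] = 37,700 × [(1+r)^36 − 1] / r = €3,981,537.66

€3,981,537.66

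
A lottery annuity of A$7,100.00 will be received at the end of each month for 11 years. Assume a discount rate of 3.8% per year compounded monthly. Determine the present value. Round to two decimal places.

A$765,012.64

This is an ordinary annuity: 132 payments of A$7,100.00 at the end of each month.
Periodic rate r = 0.038/12 per month; n is counted in months.
PV = PMT × [(1 − (1+r)^−n)/r] = 7,100 × [1 − (1+r)^−132] / r = A$765,012.64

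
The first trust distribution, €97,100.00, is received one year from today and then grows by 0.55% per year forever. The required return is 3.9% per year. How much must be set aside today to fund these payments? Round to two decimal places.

€2,898,507.46

Periodic rate r = 0.039 per year.
Growing perpetuity (Gordon): PV = PMT₁ / (r − g) = 97,100 / (r − 0.0055) = €2,898,507.46.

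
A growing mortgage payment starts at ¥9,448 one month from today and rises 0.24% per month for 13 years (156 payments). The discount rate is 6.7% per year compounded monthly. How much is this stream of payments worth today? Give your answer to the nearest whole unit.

¥1,158,100

Periodic rate r = 0.067/12 per month; n is counted in months.
Growing ordinary annuity: PV = PMT₁ × [1 − ((1+g)/(1+r))^n] / (r − g) = 9,448 × [1 − ((1+0.0024)/(1+r))^156] / (r − 0.0024) = ¥1,158,100.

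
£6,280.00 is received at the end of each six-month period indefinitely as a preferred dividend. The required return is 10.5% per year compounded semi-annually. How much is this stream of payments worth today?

£119,619.05

Periodic rate r = 0.105/2 per half-year.
Level perpetuity: PV = PMT / r = 6,280 / (0.105/2) = £119,619.05.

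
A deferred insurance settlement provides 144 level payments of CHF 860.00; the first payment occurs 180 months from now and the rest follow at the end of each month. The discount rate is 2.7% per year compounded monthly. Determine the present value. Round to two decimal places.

CHF 70,676.37

Ordinary annuity of 144 payments, first payment at period 180.
Periodic rate r = 0.027/12 per month; n is counted in months.
The ordinary-annuity PV formula values the stream one period before the first payment (period 179); discount that back 179 periods:
PV₀ = 860 × [1 − (1+r)^−144] / r × (1+r)^−179 = CHF 70,676.37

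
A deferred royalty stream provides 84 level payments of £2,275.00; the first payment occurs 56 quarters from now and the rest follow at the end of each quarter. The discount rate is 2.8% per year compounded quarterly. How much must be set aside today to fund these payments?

Ordinary annuity of 84 payments, first payment at period 56.
Periodic rate r = 0.028/4 per quarter; n is counted in quarters.
The ordinary-annuity PV formula values the stream one period before the first payment (period 55); discount that back 55 periods:
PV₀ = 2,275 × [1 − (1+r)^−84] / r × (1+r)^−55 = £98,193.26

£98,193.26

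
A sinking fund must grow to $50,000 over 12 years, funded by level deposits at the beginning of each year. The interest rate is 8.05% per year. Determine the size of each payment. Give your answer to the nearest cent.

Level annuity due; solve FV = PMT × [((1+r)^n − 1)/r] × (1+r) for PMT.
Periodic rate r = 0.0805 per year.
With n = 12: PMT = 50,000 / ([((1+r)^n − 1)/r] × (1+r)) = $2,431.23

$2,431.23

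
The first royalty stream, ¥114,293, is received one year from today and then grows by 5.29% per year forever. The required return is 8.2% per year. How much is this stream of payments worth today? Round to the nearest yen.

Periodic rate r = 0.082 per year.
Growing perpetuity (Gordon): PV = PMT₁ / (r − g) = 114,293 / (r − 0.0529) = ¥3,927,595.

¥3,927,595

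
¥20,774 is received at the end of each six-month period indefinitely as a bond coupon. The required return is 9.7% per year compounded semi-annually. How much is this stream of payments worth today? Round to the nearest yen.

Periodic rate r = 0.097/2 per half-year.
Level perpetuity: PV = PMT / r = 20,774 / (0.097/2) = ¥428,330.

¥428,330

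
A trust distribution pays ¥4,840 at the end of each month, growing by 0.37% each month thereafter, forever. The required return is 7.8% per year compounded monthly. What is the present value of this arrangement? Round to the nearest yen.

¥1,728,571

Periodic rate r = 0.078/12 per month.
Growing perpetuity (Gordon): PV = PMT₁ / (r − g) = 4,840 / (r − 0.0037) = ¥1,728,571.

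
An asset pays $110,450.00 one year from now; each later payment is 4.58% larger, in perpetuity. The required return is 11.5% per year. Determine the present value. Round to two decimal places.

$1,596,098.27

Periodic rate r = 0.115 per year.
Growing perpetuity (Gordon): PV = PMT₁ / (r − g) = 110,450 / (r − 0.0458) = $1,596,098.27.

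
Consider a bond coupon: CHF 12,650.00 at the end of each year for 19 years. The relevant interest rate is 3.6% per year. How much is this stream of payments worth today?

CHF 171,935.08

This is an ordinary annuity: 19 payments of CHF 12,650.00 at the end of each year.
Periodic rate r = 0.036 per year.
PV = PMT × [(1 − (1+r)^−n)/r] = 12,650 × [1 − (1+r)^−19] / r = CHF 171,935.08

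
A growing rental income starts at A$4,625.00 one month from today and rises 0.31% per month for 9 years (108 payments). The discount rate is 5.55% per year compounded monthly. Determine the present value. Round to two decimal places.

A$458,903.93

Periodic rate r = 0.0555/12 per month; n is counted in months.
Growing ordinary annuity: PV = PMT₁ × [1 − ((1+g)/(1+r))^n] / (r − g) = 4,625 × [1 − ((1+0.0031)/(1+r))^108] / (r − 0.0031) = A$458,903.93.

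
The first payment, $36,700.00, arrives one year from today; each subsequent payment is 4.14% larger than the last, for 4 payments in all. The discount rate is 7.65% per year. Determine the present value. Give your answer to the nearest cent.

Periodic rate r = 0.0765 per year.
Growing ordinary annuity: PV = PMT₁ × [1 − ((1+g)/(1+r))^n] / (r − g) = 36,700 × [1 − ((1+0.0414)/(1+r))^4] / (r − 0.0414) = $129,842.11.

$129,842.11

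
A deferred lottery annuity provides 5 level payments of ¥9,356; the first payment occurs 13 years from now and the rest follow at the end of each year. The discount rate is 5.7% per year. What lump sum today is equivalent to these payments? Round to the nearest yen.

¥20,430

Ordinary annuity of 5 payments, first payment at period 13.
Periodic rate r = 0.057 per year.
The ordinary-annuity PV formula values the stream one period before the first payment (period 12); discount that back 12 periods:
PV₀ = 9,356 × [1 − (1+r)^−5] / r × (1+r)^−12 = ¥20,430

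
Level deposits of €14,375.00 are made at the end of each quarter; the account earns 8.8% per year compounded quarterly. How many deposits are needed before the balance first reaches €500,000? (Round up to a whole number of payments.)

27 payments

Periodic rate r = 0.088/4 per quarter; n is counted in quarters.
Ordinary annuity FV: 500,000 = 14,375 × [((1+r)^n − 1)/r].
(1+r)^n = 1 + 500,000 × r / 14,375, so n = ln(1 + 500,000·r/14,375) / ln(1+r) = 26.11.
Round up to a whole number of payments: n = 27.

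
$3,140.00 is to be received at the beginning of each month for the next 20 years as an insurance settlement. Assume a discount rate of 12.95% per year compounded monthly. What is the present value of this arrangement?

This is an annuity due: 240 payments of $3,140.00 at the beginning of each month.
Periodic rate r = 0.1295/12 per month; n is counted in months.
PV = PMT × [(1 − (1+r)^−n)/r] × (1+r) = 3,140 × [1 − (1+r)^−240] / r × (1+r) = $271,733.18

$271,733.18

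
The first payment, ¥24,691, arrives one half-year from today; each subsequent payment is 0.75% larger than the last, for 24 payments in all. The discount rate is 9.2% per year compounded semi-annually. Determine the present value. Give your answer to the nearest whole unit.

¥380,590

Periodic rate r = 0.092/2 per half-year; n is counted in half-years.
Growing ordinary annuity: PV = PMT₁ × [1 − ((1+g)/(1+r))^n] / (r − g) = 24,691 × [1 − ((1+0.0075)/(1+r))^24] / (r − 0.0075) = ¥380,590.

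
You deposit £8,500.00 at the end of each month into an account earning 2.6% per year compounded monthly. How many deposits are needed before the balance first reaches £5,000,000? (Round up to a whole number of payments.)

Periodic rate r = 0.026/12 per month; n is counted in months.
Ordinary annuity FV: 5,000,000 = 8,500 × [((1+r)^n − 1)/r].
(1+r)^n = 1 + 5,000,000 × r / 8,500, so n = ln(1 + 5,000,000·r/8,500) / ln(1+r) = 379.69.
Round up to a whole number of payments: n = 380.

380 payments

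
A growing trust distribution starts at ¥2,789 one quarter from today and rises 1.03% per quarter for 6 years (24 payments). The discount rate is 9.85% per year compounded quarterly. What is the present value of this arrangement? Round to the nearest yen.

Periodic rate r = 0.0985/4 per quarter; n is counted in quarters.
Growing ordinary annuity: PV = PMT₁ × [1 − ((1+g)/(1+r))^n] / (r − g) = 2,789 × [1 − ((1+0.0103)/(1+r))^24] / (r − 0.0103) = ¥55,826.

¥55,826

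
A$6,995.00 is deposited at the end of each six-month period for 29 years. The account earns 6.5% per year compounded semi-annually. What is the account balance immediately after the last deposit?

A$1,160,482.28

This is an ordinary annuity: 58 deposits of A$6,995.00 at the end of each six-month period.
Periodic rate r = 0.065/2 per half-year; n is counted in half-years.
FV = PMT × [((1+r)^n − 1)/r] = 6,995 × [(1+r)^58 − 1] / r = A$1,160,482.28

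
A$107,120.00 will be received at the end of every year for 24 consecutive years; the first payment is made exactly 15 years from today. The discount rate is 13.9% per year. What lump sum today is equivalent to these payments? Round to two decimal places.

A$119,119.41

Ordinary annuity of 24 payments, first payment at period 15.
Periodic rate r = 0.139 per year.
The ordinary-annuity PV formula values the stream one period before the first payment (period 14); discount that back 14 periods:
PV₀ = 107,120 × [1 − (1+r)^−24] / r × (1+r)^−14 = A$119,119.41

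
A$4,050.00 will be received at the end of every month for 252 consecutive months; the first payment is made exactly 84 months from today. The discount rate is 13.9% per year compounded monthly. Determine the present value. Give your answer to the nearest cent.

A$127,045.87

Ordinary annuity of 252 payments, first payment at period 84.
Periodic rate r = 0.139/12 per month; n is counted in months.
The ordinary-annuity PV formula values the stream one period before the first payment (period 83); discount that back 83 periods:
PV₀ = 4,050 × [1 − (1+r)^−252] / r × (1+r)^−83 = A$127,045.87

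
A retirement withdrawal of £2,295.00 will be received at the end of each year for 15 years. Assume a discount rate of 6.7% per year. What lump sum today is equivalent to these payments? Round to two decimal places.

This is an ordinary annuity: 15 payments of £2,295.00 at the end of each year.
Periodic rate r = 0.067 per year.
PV = PMT × [(1 − (1+r)^−n)/r] = 2,295 × [1 − (1+r)^−15] / r = £21,304.57

£21,304.57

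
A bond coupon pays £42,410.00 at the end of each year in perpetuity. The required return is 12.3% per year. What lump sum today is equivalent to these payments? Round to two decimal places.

£344,796.75

Periodic rate r = 0.123 per year.
Level perpetuity: PV = PMT / r = 42,410 / (0.123) = £344,796.75.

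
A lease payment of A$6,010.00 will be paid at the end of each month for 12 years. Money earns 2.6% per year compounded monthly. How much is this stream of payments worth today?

A$742,756.60

This is an ordinary annuity: 144 payments of A$6,010.00 at the end of each month.
Periodic rate r = 0.026/12 per month; n is counted in months.
PV = PMT × [(1 − (1+r)^−n)/r] = 6,010 × [1 − (1+r)^−144] / r = A$742,756.60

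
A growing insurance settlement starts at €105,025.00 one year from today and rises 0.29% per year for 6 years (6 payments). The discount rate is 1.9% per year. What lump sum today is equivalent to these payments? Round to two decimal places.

Periodic rate r = 0.019 per year.
Growing ordinary annuity: PV = PMT₁ × [1 − ((1+g)/(1+r))^n] / (r − g) = 105,025 × [1 − ((1+0.0029)/(1+r))^6] / (r − 0.0029) = €594,482.40.

€594,482.40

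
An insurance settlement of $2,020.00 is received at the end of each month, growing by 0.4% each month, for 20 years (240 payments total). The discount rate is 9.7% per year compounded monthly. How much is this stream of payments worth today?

Periodic rate r = 0.097/12 per month; n is counted in months.
Growing ordinary annuity: PV = PMT₁ × [1 − ((1+g)/(1+r))^n] / (r − g) = 2,020 × [1 − ((1+0.004)/(1+r))^240] / (r − 0.004) = $307,934.12.

$307,934.12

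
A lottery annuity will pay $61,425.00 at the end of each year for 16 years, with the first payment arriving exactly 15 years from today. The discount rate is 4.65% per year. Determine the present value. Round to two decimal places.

Ordinary annuity of 16 payments, first payment at period 15.
Periodic rate r = 0.0465 per year.
The ordinary-annuity PV formula values the stream one period before the first payment (period 14); discount that back 14 periods:
PV₀ = 61,425 × [1 − (1+r)^−16] / r × (1+r)^−14 = $361,262.64

$361,262.64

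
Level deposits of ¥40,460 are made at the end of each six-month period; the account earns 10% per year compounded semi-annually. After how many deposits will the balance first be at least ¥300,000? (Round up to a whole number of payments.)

7 payments

Periodic rate r = 0.1/2 per half-year; n is counted in half-years.
Ordinary annuity FV: 300,000 = 40,460 × [((1+r)^n − 1)/r].
(1+r)^n = 1 + 300,000 × r / 40,460, so n = ln(1 + 300,000·r/40,460) / ln(1+r) = 6.46.
Round up to a whole number of payments: n = 7.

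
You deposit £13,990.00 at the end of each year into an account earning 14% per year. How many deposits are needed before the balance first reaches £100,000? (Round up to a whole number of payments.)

Periodic rate r = 0.14 per year.
Ordinary annuity FV: 100,000 = 13,990 × [((1+r)^n − 1)/r].
(1+r)^n = 1 + 100,000 × r / 13,990, so n = ln(1 + 100,000·r/13,990) / ln(1+r) = 5.29.
Round up to a whole number of payments: n = 6.

6 payments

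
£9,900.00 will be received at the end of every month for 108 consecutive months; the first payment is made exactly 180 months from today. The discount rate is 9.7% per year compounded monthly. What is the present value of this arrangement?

£168,358.74

Ordinary annuity of 108 payments, first payment at period 180.
Periodic rate r = 0.097/12 per month; n is counted in months.
The ordinary-annuity PV formula values the stream one period before the first payment (period 179); discount that back 179 periods:
PV₀ = 9,900 × [1 − (1+r)^−108] / r × (1+r)^−179 = £168,358.74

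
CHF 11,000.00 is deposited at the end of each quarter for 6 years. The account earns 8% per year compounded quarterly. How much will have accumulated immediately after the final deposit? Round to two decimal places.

CHF 334,640.49

This is an ordinary annuity: 24 deposits of CHF 11,000.00 at the end of each quarter.
Periodic rate r = 0.08/4 per quarter; n is counted in quarters.
FV = PMT × [((1+r)^n − 1)/r] = 11,000 × [(1+r)^24 − 1] / r = CHF 334,640.49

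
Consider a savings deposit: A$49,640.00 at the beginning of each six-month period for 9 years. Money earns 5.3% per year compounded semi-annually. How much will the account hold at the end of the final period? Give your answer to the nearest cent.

This is an annuity due: 18 deposits of A$49,640.00 at the beginning of each six-month period.
Periodic rate r = 0.053/2 per half-year; n is counted in half-years.
FV = PMT × [((1+r)^n − 1)/r] × (1+r) = 49,640 × [(1+r)^18 − 1] / r × (1+r) = A$1,156,126.44

A$1,156,126.44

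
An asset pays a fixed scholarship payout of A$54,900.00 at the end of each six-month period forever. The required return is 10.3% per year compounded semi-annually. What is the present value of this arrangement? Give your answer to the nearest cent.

A$1,066,019.42

Periodic rate r = 0.103/2 per half-year.
Level perpetuity: PV = PMT / r = 54,900 / (0.103/2) = A$1,066,019.42.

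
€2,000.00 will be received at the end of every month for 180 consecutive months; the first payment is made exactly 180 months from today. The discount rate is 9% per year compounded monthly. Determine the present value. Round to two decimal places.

Ordinary annuity of 180 payments, first payment at period 180.
Periodic rate r = 0.09/12 per month; n is counted in months.
The ordinary-annuity PV formula values the stream one period before the first payment (period 179); discount that back 179 periods:
PV₀ = 2,000 × [1 − (1+r)^−180] / r × (1+r)^−179 = €51,762.24

€51,762.24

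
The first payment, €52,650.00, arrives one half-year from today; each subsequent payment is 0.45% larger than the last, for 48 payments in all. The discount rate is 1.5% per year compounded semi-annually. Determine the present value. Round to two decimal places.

Periodic rate r = 0.015/2 per half-year; n is counted in half-years.
Growing ordinary annuity: PV = PMT₁ × [1 − ((1+g)/(1+r))^n] / (r − g) = 52,650 × [1 − ((1+0.0045)/(1+r))^48] / (r − 0.0045) = €2,340,614.71.

€2,340,614.71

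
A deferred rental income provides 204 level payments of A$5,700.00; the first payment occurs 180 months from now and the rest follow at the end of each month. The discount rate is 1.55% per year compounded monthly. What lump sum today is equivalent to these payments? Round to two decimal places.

A$810,867.10

Ordinary annuity of 204 payments, first payment at period 180.
Periodic rate r = 0.0155/12 per month; n is counted in months.
The ordinary-annuity PV formula values the stream one period before the first payment (period 179); discount that back 179 periods:
PV₀ = 5,700 × [1 − (1+r)^−204] / r × (1+r)^−179 = A$810,867.10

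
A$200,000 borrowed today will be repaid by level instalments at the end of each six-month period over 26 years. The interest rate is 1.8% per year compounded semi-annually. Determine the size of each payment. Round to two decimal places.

Level ordinary annuity; solve PV = PMT × [(1 − (1+r)^−n)/r] for PMT.
Periodic rate r = 0.018/2 per half-year; n is counted in half-years.
With n = 52: PMT = 200,000 / ([(1 − (1+r)^−n)/r]) = A$4,833.07

A$4,833.07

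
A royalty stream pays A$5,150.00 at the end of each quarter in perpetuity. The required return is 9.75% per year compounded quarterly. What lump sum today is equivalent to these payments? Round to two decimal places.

A$211,282.05

Periodic rate r = 0.0975/4 per quarter.
Level perpetuity: PV = PMT / r = 5,150 / (0.0975/4) = A$211,282.05.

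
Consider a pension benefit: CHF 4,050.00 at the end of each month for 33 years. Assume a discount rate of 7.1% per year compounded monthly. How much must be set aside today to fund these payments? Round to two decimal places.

This is an ordinary annuity: 396 payments of CHF 4,050.00 at the end of each month.
Periodic rate r = 0.071/12 per month; n is counted in months.
PV = PMT × [(1 − (1+r)^−n)/r] = 4,050 × [1 − (1+r)^−396] / r = CHF 618,312.16

CHF 618,312.16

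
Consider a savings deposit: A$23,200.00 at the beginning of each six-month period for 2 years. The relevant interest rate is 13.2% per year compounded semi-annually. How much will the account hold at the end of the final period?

This is an annuity due: 4 deposits of A$23,200.00 at the beginning of each six-month period.
Periodic rate r = 0.132/2 per half-year; n is counted in half-years.
FV = PMT × [((1+r)^n − 1)/r] × (1+r) = 23,200 × [(1+r)^4 − 1] / r × (1+r) = A$109,156.38

A$109,156.38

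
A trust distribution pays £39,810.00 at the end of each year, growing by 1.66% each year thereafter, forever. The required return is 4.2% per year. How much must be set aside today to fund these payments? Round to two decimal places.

£1,567,322.83

Periodic rate r = 0.042 per year.
Growing perpetuity (Gordon): PV = PMT₁ / (r − g) = 39,810 / (r − 0.0166) = £1,567,322.83.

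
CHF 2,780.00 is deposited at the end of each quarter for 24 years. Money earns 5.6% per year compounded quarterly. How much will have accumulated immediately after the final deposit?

This is an ordinary annuity: 96 deposits of CHF 2,780.00 at the end of each quarter.
Periodic rate r = 0.056/4 per quarter; n is counted in quarters.
FV = PMT × [((1+r)^n − 1)/r] = 2,780 × [(1+r)^96 − 1] / r = CHF 555,756.94

CHF 555,756.94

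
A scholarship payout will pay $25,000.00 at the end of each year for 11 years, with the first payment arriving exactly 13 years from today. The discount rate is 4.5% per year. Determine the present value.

Ordinary annuity of 11 payments, first payment at period 13.
Periodic rate r = 0.045 per year.
The ordinary-annuity PV formula values the stream one period before the first payment (period 12); discount that back 12 periods:
PV₀ = 25,000 × [1 − (1+r)^−11] / r × (1+r)^−12 = $125,729.85

$125,729.85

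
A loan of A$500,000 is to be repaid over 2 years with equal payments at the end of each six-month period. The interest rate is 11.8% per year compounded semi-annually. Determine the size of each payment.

Level ordinary annuity; solve PV = PMT × [(1 − (1+r)^−n)/r] for PMT.
Periodic rate r = 0.118/2 per half-year; n is counted in half-years.
With n = 4: PMT = 500,000 / ([(1 − (1+r)^−n)/r]) = A$143,965.47

A$143,965.47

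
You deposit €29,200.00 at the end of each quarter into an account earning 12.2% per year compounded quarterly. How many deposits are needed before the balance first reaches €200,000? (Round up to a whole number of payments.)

Periodic rate r = 0.122/4 per quarter; n is counted in quarters.
Ordinary annuity FV: 200,000 = 29,200 × [((1+r)^n − 1)/r].
(1+r)^n = 1 + 200,000 × r / 29,200, so n = ln(1 + 200,000·r/29,200) / ln(1+r) = 6.31.
Round up to a whole number of payments: n = 7.

7 payments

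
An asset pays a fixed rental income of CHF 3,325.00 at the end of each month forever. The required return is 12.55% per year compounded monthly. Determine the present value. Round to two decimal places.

Periodic rate r = 0.1255/12 per month.
Level perpetuity: PV = PMT / r = 3,325 / (0.1255/12) = CHF 317,928.29.

CHF 317,928.29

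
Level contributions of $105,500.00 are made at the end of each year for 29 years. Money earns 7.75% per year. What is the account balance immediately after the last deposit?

This is an ordinary annuity: 29 deposits of $105,500.00 at the end of each year.
Periodic rate r = 0.0775 per year.
FV = PMT × [((1+r)^n − 1)/r] = 105,500 × [(1+r)^29 − 1] / r = $10,497,812.74

$10,497,812.74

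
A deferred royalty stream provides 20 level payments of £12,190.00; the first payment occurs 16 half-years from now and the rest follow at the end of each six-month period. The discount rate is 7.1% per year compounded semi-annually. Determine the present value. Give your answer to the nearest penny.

Ordinary annuity of 20 payments, first payment at period 16.
Periodic rate r = 0.071/2 per half-year; n is counted in half-years.
The ordinary-annuity PV formula values the stream one period before the first payment (period 15); discount that back 15 periods:
PV₀ = 12,190 × [1 − (1+r)^−20] / r × (1+r)^−15 = £102,201.43

£102,201.43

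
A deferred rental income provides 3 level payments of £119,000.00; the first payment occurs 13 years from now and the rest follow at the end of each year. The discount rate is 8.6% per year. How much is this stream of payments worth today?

Ordinary annuity of 3 payments, first payment at period 13.
Periodic rate r = 0.086 per year.
The ordinary-annuity PV formula values the stream one period before the first payment (period 12); discount that back 12 periods:
PV₀ = 119,000 × [1 − (1+r)^−3] / r × (1+r)^−12 = £112,728.94

£112,728.94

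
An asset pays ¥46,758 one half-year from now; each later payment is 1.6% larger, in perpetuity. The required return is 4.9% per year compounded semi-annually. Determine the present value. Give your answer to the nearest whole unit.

Periodic rate r = 0.049/2 per half-year.
Growing perpetuity (Gordon): PV = PMT₁ / (r − g) = 46,758 / (r − 0.016) = ¥5,500,941.

¥5,500,941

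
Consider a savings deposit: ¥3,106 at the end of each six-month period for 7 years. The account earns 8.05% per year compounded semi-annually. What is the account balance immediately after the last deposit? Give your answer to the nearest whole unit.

This is an ordinary annuity: 14 deposits of ¥3,106 at the end of each six-month period.
Periodic rate r = 0.0805/2 per half-year; n is counted in half-years.
FV = PMT × [((1+r)^n − 1)/r] = 3,106 × [(1+r)^14 − 1] / r = ¥56,912

¥56,912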